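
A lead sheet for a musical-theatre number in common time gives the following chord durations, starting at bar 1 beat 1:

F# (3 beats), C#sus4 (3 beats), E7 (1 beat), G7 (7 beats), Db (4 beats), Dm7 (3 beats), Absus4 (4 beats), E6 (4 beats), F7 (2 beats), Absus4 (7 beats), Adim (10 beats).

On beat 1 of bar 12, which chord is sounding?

Beat 1 of bar 12 is beat (12−1)×4 + 1 = 45 overall.
Running totals: F# ends at 3, C#sus4 ends at 6, E7 ends at 7, G7 ends at 14, Db ends at 18, Dm7 ends at 21, Absus4 ends at 25, E6 ends at 29, F7 ends at 31, Absus4 ends at 38, Adim ends at 48.
Beat 45 falls within Adim.

Adim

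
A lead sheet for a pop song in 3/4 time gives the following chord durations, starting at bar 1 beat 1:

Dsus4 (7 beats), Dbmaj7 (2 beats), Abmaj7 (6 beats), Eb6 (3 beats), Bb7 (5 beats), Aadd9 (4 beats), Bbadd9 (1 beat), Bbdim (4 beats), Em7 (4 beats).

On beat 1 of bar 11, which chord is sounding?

Bbdim

Beat 1 of bar 11 is beat (11−1)×3 + 1 = 31 overall.
Running totals: Dsus4 ends at 7, Dbmaj7 ends at 9, Abmaj7 ends at 15, Eb6 ends at 18, Bb7 ends at 23, Aadd9 ends at 27, Bbadd9 ends at 28, Bbdim ends at 32.
Beat 31 falls within Bbdim.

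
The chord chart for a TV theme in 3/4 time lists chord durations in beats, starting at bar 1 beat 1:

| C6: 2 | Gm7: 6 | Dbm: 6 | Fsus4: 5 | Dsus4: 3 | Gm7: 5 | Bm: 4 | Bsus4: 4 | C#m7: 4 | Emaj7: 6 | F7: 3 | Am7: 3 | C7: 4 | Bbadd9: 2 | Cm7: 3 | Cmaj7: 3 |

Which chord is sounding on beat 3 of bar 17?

Am7

Beat 3 of bar 17 is beat (17−1)×3 + 3 = 51 overall.
Running totals: C6 ends at 2, Gm7 ends at 8, Dbm ends at 14, Fsus4 ends at 19, Dsus4 ends at 22, Gm7 ends at 27, Bm ends at 31, Bsus4 ends at 35, C#m7 ends at 39, Emaj7 ends at 45, F7 ends at 48, Am7 ends at 51.
Beat 51 falls within Am7.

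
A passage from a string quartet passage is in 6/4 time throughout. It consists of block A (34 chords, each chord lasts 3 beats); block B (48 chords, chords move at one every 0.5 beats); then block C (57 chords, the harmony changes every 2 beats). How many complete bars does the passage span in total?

40 bars

A: 34 × 3 = 102 beats = 17 bars.
B: 48 × 0.5 = 24 beats = 4 bars.
C: 57 × 2 = 114 beats = 19 bars.
Total: 17 + 4 + 19 = 40 bars.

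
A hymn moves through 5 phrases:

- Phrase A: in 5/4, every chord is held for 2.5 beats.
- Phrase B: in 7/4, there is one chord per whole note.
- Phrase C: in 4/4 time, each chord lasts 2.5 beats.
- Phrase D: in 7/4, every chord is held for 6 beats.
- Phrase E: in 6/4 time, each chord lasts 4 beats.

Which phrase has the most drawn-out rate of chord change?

Phrase D

A: each chord is 2.5 beats in 5/4, so 2 per bar.
B: each chord is 4 beats in 7/4, so 1.75 per bar.
C: each chord is 2.5 beats in 4/4, so 1.6 per bar.
D: each chord is 6 beats in 7/4, so 7/6 per bar.
E: each chord is 4 beats in 6/4, so 1.5 per bar.
Slowest is D at 7/6 chords/bar.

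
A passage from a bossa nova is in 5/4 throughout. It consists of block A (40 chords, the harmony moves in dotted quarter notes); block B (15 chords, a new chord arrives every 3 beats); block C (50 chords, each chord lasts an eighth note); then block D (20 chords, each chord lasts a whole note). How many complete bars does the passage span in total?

42 bars

A: 40 × 1.5 = 60 beats = 12 bars.
B: 15 × 3 = 45 beats = 9 bars.
C: 50 × 0.5 = 25 beats = 5 bars.
D: 20 × 4 = 80 beats = 16 bars.
Total: 12 + 9 + 5 + 16 = 42 bars.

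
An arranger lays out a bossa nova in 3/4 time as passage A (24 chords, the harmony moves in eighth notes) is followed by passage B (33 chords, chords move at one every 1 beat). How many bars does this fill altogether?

A: 24 × 0.5 = 12 beats = 4 bars.
B: 33 × 1 = 33 beats = 11 bars.
Total: 4 + 11 = 15 bars.

15 bars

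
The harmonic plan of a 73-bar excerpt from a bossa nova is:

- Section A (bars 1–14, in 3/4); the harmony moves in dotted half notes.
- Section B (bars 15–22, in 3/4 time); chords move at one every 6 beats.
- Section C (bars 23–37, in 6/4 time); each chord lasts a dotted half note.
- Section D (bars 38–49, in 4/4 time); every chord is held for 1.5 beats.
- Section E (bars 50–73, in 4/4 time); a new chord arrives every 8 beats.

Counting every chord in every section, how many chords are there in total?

A: 14 bars × 3 beats = 42 beats; 3 beats/chord → 14 chords.
B: 8 bars × 3 beats = 24 beats; 6 beats/chord → 4 chords.
C: 15 bars × 6 beats = 90 beats; 3 beats/chord → 30 chords.
D: 12 bars × 4 beats = 48 beats; 1.5 beats/chord → 32 chords.
E: 24 bars × 4 beats = 96 beats; 8 beats/chord → 12 chords.
Total: 14 + 4 + 30 + 32 + 12 = 92.

92 chords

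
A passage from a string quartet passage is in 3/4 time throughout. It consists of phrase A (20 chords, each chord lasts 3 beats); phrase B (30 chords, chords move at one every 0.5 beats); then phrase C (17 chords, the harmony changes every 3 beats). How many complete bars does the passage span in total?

42 bars

A: 20 × 3 = 60 beats = 20 bars.
B: 30 × 0.5 = 15 beats = 5 bars.
C: 17 × 3 = 51 beats = 17 bars.
Total: 20 + 5 + 17 = 42 bars.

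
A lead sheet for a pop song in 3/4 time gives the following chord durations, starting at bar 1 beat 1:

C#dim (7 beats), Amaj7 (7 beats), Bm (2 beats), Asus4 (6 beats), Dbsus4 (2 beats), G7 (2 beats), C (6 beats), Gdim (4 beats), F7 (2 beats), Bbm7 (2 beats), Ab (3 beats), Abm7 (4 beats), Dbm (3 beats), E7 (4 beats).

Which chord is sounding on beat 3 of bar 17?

Beat 3 of bar 17 is beat (17−1)×3 + 3 = 51 overall.
Running totals: C#dim ends at 7, Amaj7 ends at 14, Bm ends at 16, Asus4 ends at 22, Dbsus4 ends at 24, G7 ends at 26, C ends at 32, Gdim ends at 36, F7 ends at 38, Bbm7 ends at 40, Ab ends at 43, Abm7 ends at 47, Dbm ends at 50, E7 ends at 54.
Beat 51 falls within E7.

E7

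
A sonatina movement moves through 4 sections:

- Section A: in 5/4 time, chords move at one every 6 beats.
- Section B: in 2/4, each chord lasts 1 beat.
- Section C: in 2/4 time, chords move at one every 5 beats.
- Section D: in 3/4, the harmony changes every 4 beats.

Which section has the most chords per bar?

A: 5/6 = 5/6 chords/bar.
B: 2/1 = 2 chords/bar.
C: 2/5 = 0.4 chords/bar.
D: 3/4 = 0.75 chords/bar.
Fastest is B at 2 chords/bar.

Section B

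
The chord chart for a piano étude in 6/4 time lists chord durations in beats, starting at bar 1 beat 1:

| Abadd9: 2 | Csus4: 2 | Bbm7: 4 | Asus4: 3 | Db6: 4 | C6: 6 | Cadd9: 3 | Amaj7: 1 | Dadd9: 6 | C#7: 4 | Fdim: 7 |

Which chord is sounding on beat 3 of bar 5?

Beat 3 of bar 5 is beat (5−1)×6 + 3 = 27 overall.
Running totals: Abadd9 ends at 2, Csus4 ends at 4, Bbm7 ends at 8, Asus4 ends at 11, Db6 ends at 15, C6 ends at 21, Cadd9 ends at 24, Amaj7 ends at 25, Dadd9 ends at 31.
Beat 27 falls within Dadd9.

Dadd9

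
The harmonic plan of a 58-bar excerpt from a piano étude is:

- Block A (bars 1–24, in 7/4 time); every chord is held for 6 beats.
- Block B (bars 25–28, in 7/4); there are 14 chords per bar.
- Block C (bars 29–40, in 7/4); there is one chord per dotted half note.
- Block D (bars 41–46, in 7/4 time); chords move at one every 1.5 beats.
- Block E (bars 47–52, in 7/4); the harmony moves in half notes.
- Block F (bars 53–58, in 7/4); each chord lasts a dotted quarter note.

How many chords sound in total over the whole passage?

A: 24 bars × 7 beats = 168 beats; 6 beats/chord → 28 chords.
B: 4 bars × 7 beats = 28 beats; 0.5 beats/chord → 56 chords.
C: 12 bars × 7 beats = 84 beats; 3 beats/chord → 28 chords.
D: 6 bars × 7 beats = 42 beats; 1.5 beats/chord → 28 chords.
E: 6 bars × 7 beats = 42 beats; 2 beats/chord → 21 chords.
F: 6 bars × 7 beats = 42 beats; 1.5 beats/chord → 28 chords.
Total: 28 + 56 + 28 + 28 + 21 + 28 = 189.

189 chords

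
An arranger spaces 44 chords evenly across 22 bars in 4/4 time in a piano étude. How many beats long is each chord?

2 beats

22 bars × 4 beats/bar = 88 beats total.
88 beats ÷ 44 chords = 2 beats per chord.
(That is a half note.)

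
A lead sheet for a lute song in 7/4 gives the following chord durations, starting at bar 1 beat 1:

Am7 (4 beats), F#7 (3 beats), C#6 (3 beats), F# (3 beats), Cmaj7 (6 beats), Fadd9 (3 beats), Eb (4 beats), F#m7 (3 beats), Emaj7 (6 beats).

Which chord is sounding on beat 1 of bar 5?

F#m7

Beat 1 of bar 5 is beat (5−1)×7 + 1 = 29 overall.
Running totals: Am7 ends at 4, F#7 ends at 7, C#6 ends at 10, F# ends at 13, Cmaj7 ends at 19, Fadd9 ends at 22, Eb ends at 26, F#m7 ends at 29.
Beat 29 falls within F#m7.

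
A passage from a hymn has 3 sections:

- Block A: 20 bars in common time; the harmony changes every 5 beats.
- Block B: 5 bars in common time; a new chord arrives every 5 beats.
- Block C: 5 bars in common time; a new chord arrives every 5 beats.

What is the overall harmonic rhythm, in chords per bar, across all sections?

A: 20 bars of 4 beats is 80 beats; at 5 beats each that's 16 chords.
B: 5 bars of 4 beats is 20 beats; at 5 beats each that's 4 chords.
C: 5 bars of 4 beats is 20 beats; at 5 beats each that's 4 chords.
Overall: 24 chords over 30 bars → 24/30 = 0.8 chords per bar.

0.8 chords per bar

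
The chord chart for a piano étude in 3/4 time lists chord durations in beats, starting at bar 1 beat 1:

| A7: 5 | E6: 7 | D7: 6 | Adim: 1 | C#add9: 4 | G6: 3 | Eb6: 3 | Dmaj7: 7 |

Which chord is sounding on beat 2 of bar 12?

Beat 2 of bar 12 is beat (12−1)×3 + 2 = 35 overall.
Running totals: A7 ends at 5, E6 ends at 12, D7 ends at 18, Adim ends at 19, C#add9 ends at 23, G6 ends at 26, Eb6 ends at 29, Dmaj7 ends at 36.
Beat 35 falls within Dmaj7.

Dmaj7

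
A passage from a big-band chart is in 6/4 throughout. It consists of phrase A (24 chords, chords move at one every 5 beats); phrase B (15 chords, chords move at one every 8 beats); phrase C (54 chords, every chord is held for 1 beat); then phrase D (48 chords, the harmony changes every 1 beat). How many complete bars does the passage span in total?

A: 24 × 5 = 120 beats = 20 bars.
B: 15 × 8 = 120 beats = 20 bars.
C: 54 × 1 = 54 beats = 9 bars.
D: 48 × 1 = 48 beats = 8 bars.
Total: 20 + 20 + 9 + 8 = 57 bars.

57 bars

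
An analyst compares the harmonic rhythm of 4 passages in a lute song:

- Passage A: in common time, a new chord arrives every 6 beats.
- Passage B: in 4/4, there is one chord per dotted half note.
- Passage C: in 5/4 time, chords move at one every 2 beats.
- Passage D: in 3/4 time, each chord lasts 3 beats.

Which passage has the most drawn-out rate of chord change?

Passage A

A: each chord is 6 beats in 4/4, so 2/3 per bar.
B: each chord is 3 beats in 4/4, so 4/3 per bar.
C: each chord is 2 beats in 5/4, so 2.5 per bar.
D: each chord is 3 beats in 3/4, so 1 per bar.
Slowest is A at 2/3 chords/bar.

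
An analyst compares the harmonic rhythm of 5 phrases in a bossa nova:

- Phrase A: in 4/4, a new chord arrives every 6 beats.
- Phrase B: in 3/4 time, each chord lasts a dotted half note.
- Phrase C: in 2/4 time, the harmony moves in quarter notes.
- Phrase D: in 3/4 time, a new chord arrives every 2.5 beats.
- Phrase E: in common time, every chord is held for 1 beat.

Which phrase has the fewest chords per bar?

A: 4/6 = 2/3 chords/bar.
B: 3/3 = 1 chord/bar.
C: 2/1 = 2 chords/bar.
D: 3/2.5 = 1.2 chords/bar.
E: 4/1 = 4 chords/bar.
Slowest is A at 2/3 chords/bar.

Phrase A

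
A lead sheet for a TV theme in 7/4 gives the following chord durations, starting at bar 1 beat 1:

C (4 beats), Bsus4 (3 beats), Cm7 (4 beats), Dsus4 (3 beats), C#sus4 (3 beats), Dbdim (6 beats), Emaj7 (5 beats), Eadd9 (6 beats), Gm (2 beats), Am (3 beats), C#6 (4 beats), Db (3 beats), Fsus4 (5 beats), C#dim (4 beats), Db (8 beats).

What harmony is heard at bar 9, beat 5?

Db

Beat 5 of bar 9 is beat (9−1)×7 + 5 = 61 overall.
Running totals: C ends at 4, Bsus4 ends at 7, Cm7 ends at 11, Dsus4 ends at 14, C#sus4 ends at 17, Dbdim ends at 23, Emaj7 ends at 28, Eadd9 ends at 34, Gm ends at 36, Am ends at 39, C#6 ends at 43, Db ends at 46, Fsus4 ends at 51, C#dim ends at 55, Db ends at 63.
Beat 61 falls within Db.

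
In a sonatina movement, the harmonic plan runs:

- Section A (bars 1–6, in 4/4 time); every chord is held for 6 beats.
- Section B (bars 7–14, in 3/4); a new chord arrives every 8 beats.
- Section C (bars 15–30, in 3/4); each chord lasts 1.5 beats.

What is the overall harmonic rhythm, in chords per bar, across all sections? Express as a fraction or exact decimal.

1.3 chords per bar

A: 6 × 4 = 24 beats ÷ 6 = 4 chords.
B: 8 × 3 = 24 beats ÷ 8 = 3 chords.
C: 16 × 3 = 48 beats ÷ 1.5 = 32 chords.
Overall: 39 chords over 30 bars → 39/30 = 1.3 chords per bar.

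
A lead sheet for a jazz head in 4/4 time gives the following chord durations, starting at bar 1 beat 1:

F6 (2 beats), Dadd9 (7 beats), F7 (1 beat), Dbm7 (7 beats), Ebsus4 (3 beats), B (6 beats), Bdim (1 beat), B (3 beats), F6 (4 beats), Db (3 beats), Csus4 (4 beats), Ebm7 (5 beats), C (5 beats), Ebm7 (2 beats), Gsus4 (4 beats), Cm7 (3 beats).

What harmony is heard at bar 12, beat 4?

Beat 4 of bar 12 is beat (12−1)×4 + 4 = 48 overall.
Running totals: F6 ends at 2, Dadd9 ends at 9, F7 ends at 10, Dbm7 ends at 17, Ebsus4 ends at 20, B ends at 26, Bdim ends at 27, B ends at 30, F6 ends at 34, Db ends at 37, Csus4 ends at 41, Ebm7 ends at 46, C ends at 51.
Beat 48 falls within C.

C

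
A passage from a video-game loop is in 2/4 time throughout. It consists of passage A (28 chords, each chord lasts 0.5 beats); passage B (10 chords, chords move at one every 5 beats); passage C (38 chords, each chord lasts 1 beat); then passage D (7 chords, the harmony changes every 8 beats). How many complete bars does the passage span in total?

A: 28 × 0.5 = 14 beats = 7 bars.
B: 10 × 5 = 50 beats = 25 bars.
C: 38 × 1 = 38 beats = 19 bars.
D: 7 × 8 = 56 beats = 28 bars.
Total: 7 + 25 + 19 + 28 = 79 bars.

79 bars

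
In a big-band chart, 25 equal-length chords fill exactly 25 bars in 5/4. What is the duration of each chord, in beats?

25 bars × 5 beats/bar = 125 beats total.
125 beats ÷ 25 chords = 5 beats per chord.

5 beats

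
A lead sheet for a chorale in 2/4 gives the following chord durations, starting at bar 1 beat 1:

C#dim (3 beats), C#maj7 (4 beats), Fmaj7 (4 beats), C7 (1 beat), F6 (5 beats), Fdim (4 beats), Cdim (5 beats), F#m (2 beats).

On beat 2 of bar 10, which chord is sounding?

Fdim

Beat 2 of bar 10 is beat (10−1)×2 + 2 = 20 overall.
Running totals: C#dim ends at 3, C#maj7 ends at 7, Fmaj7 ends at 11, C7 ends at 12, F6 ends at 17, Fdim ends at 21.
Beat 20 falls within Fdim.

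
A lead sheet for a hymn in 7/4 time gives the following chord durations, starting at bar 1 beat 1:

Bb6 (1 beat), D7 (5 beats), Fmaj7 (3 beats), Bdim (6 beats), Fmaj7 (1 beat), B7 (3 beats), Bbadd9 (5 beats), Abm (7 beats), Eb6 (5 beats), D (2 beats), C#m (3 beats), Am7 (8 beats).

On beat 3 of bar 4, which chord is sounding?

Beat 3 of bar 4 is beat (4−1)×7 + 3 = 24 overall.
Running totals: Bb6 ends at 1, D7 ends at 6, Fmaj7 ends at 9, Bdim ends at 15, Fmaj7 ends at 16, B7 ends at 19, Bbadd9 ends at 24.
Beat 24 falls within Bbadd9.

Bbadd9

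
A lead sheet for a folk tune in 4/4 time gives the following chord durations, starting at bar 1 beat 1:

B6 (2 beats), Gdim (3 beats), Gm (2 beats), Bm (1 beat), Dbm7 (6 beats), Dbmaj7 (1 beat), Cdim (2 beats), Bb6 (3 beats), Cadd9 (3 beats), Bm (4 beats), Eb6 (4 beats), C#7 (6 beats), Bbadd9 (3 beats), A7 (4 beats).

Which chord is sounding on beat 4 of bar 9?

Beat 4 of bar 9 is beat (9−1)×4 + 4 = 36 overall.
Running totals: B6 ends at 2, Gdim ends at 5, Gm ends at 7, Bm ends at 8, Dbm7 ends at 14, Dbmaj7 ends at 15, Cdim ends at 17, Bb6 ends at 20, Cadd9 ends at 23, Bm ends at 27, Eb6 ends at 31, C#7 ends at 37.
Beat 36 falls within C#7.

C#7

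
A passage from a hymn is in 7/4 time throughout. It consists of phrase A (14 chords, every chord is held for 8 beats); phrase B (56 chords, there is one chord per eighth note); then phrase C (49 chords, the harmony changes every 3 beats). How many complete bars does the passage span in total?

A: 14 × 8 = 112 beats = 16 bars.
B: 56 × 0.5 = 28 beats = 4 bars.
C: 49 × 3 = 147 beats = 21 bars.
Total: 16 + 4 + 21 = 41 bars.

41 bars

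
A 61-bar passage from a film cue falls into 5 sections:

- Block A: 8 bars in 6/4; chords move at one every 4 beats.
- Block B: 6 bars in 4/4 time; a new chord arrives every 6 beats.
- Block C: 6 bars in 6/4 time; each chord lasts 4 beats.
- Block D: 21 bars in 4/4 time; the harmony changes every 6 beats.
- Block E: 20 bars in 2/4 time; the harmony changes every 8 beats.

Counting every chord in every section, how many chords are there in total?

44 chords

A: 8 bars × 6 beats = 48 beats; 4 beats/chord → 12 chords.
B: 6 bars × 4 beats = 24 beats; 6 beats/chord → 4 chords.
C: 6 bars × 6 beats = 36 beats; 4 beats/chord → 9 chords.
D: 21 bars × 4 beats = 84 beats; 6 beats/chord → 14 chords.
E: 20 bars × 2 beats = 40 beats; 8 beats/chord → 5 chords.
Total: 12 + 4 + 9 + 14 + 5 = 44.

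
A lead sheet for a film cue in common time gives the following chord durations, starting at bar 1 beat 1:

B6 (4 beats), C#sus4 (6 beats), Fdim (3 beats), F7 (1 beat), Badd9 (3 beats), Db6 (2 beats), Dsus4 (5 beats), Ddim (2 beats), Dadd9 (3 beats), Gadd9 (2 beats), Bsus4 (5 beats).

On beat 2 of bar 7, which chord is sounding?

Beat 2 of bar 7 is beat (7−1)×4 + 2 = 26 overall.
Running totals: B6 ends at 4, C#sus4 ends at 10, Fdim ends at 13, F7 ends at 14, Badd9 ends at 17, Db6 ends at 19, Dsus4 ends at 24, Ddim ends at 26.
Beat 26 falls within Ddim.

Ddim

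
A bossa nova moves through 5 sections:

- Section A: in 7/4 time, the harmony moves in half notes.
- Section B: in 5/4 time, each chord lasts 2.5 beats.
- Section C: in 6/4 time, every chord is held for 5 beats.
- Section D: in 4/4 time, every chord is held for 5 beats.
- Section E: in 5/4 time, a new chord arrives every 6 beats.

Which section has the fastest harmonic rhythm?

A: each chord is 2 beats in 7/4, so 3.5 per bar.
B: each chord is 2.5 beats in 5/4, so 2 per bar.
C: each chord is 5 beats in 6/4, so 1.2 per bar.
D: each chord is 5 beats in 4/4, so 0.8 per bar.
E: each chord is 6 beats in 5/4, so 5/6 per bar.
Fastest is A at 3.5 chords/bar.

Section A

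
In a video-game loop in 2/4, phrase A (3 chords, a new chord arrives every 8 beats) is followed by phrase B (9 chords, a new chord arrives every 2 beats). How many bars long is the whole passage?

A: 3 × 8 = 24 beats = 12 bars.
B: 9 × 2 = 18 beats = 9 bars.
Total: 12 + 9 = 21 bars.

21 bars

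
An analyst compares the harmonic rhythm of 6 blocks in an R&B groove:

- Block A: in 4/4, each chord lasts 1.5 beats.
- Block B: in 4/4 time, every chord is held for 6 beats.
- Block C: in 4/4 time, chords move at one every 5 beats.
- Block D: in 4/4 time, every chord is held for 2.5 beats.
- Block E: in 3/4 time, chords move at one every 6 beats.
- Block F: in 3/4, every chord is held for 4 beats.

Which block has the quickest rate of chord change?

Block A

A: each chord is 1.5 beats in 4/4, so 8/3 per bar.
B: each chord is 6 beats in 4/4, so 2/3 per bar.
C: each chord is 5 beats in 4/4, so 0.8 per bar.
D: each chord is 2.5 beats in 4/4, so 1.6 per bar.
E: each chord is 6 beats in 3/4, so 0.5 per bar.
F: each chord is 4 beats in 3/4, so 0.75 per bar.
Fastest is A at 8/3 chords/bar.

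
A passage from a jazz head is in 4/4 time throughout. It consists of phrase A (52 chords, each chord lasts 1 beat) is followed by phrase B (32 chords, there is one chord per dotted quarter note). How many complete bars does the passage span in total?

A: 52 × 1 = 52 beats = 13 bars.
B: 32 × 1.5 = 48 beats = 12 bars.
Total: 13 + 12 = 25 bars.

25 bars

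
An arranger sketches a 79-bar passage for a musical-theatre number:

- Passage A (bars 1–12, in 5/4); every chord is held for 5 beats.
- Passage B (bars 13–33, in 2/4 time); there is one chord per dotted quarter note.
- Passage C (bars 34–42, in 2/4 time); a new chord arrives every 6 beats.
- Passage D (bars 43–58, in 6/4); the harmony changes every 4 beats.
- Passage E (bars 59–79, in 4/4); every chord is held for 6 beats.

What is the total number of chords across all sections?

81 chords

A has 60 beats and chords last 5 each, so 12 chords.
B has 42 beats and chords last 1.5 each, so 28 chords.
C has 18 beats and chords last 6 each, so 3 chords.
D has 96 beats and chords last 4 each, so 24 chords.
E has 84 beats and chords last 6 each, so 14 chords.
Total: 12 + 28 + 3 + 24 + 14 = 81.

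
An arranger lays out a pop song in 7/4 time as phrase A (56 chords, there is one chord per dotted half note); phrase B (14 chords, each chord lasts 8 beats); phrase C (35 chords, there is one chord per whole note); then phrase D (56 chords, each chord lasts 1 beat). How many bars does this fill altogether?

68 bars

A: 56 × 3 = 168 beats = 24 bars.
B: 14 × 8 = 112 beats = 16 bars.
C: 35 × 4 = 140 beats = 20 bars.
D: 56 × 1 = 56 beats = 8 bars.
Total: 24 + 16 + 20 + 8 = 68 bars.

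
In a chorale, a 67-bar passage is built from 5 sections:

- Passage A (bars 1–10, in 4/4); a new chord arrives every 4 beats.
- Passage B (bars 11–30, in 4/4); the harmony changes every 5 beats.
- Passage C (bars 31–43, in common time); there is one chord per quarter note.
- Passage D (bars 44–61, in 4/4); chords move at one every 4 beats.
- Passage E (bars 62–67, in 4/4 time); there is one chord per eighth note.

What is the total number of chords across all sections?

144 chords

A: 10 bars × 4 beats = 40 beats; 4 beats/chord → 10 chords.
B: 20 bars × 4 beats = 80 beats; 5 beats/chord → 16 chords.
C: 13 bars × 4 beats = 52 beats; 1 beat/chord → 52 chords.
D: 18 bars × 4 beats = 72 beats; 4 beats/chord → 18 chords.
E: 6 bars × 4 beats = 24 beats; 0.5 beats/chord → 48 chords.
Total: 10 + 16 + 52 + 18 + 48 = 144.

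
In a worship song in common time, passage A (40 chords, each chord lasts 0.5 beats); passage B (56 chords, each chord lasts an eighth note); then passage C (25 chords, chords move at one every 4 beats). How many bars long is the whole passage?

A: 40 × 0.5 = 20 beats = 5 bars.
B: 56 × 0.5 = 28 beats = 7 bars.
C: 25 × 4 = 100 beats = 25 bars.
Total: 5 + 7 + 25 = 37 bars.

37 bars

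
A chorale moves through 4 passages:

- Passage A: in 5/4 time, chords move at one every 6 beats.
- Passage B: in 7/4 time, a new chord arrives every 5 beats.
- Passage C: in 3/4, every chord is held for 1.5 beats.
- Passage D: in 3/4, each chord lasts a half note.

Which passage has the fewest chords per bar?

A: 5/6 = 5/6 chords/bar.
B: 7/5 = 1.4 chords/bar.
C: 3/1.5 = 2 chords/bar.
D: 3/2 = 1.5 chords/bar.
Slowest is A at 5/6 chords/bar.

Passage A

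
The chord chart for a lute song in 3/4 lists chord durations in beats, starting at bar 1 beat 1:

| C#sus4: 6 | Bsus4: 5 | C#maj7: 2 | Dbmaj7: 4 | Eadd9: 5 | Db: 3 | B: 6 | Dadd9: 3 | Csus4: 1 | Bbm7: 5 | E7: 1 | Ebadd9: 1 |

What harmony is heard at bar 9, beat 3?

B

Beat 3 of bar 9 is beat (9−1)×3 + 3 = 27 overall.
Running totals: C#sus4 ends at 6, Bsus4 ends at 11, C#maj7 ends at 13, Dbmaj7 ends at 17, Eadd9 ends at 22, Db ends at 25, B ends at 31.
Beat 27 falls within B.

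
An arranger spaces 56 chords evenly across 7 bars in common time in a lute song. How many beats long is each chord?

0.5 beats

7 bars × 4 beats/bar = 28 beats total.
28 beats ÷ 56 chords = 0.5 beats per chord.
(That is an eighth note.)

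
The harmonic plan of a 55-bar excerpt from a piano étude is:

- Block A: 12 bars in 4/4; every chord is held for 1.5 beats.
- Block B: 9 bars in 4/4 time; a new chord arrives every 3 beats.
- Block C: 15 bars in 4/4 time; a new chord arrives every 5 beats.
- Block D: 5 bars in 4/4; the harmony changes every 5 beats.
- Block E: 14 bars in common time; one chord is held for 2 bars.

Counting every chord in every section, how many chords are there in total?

67 chords

A has 48 beats and chords last 1.5 each, so 32 chords.
B has 36 beats and chords last 3 each, so 12 chords.
C has 60 beats and chords last 5 each, so 12 chords.
D has 20 beats and chords last 5 each, so 4 chords.
E has 56 beats and chords last 8 each, so 7 chords.
Total: 32 + 12 + 12 + 4 + 7 = 67.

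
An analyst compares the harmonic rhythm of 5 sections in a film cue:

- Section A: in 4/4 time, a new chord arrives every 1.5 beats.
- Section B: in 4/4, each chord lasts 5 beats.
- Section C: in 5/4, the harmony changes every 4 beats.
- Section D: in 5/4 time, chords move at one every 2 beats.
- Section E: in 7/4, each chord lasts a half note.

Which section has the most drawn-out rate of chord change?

Section B

A: each chord is 1.5 beats in 4/4, so 8/3 per bar.
B: each chord is 5 beats in 4/4, so 0.8 per bar.
C: each chord is 4 beats in 5/4, so 1.25 per bar.
D: each chord is 2 beats in 5/4, so 2.5 per bar.
E: each chord is 2 beats in 7/4, so 3.5 per bar.
Slowest is B at 0.8 chords/bar.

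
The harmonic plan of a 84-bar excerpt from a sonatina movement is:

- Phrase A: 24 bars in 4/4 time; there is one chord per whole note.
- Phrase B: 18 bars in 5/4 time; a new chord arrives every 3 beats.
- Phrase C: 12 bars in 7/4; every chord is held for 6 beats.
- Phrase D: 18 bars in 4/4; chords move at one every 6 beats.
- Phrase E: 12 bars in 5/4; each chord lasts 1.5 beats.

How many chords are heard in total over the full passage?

A: 24·4 = 96 beats, 96/4 = 24 chords.
B: 18·5 = 90 beats, 90/3 = 30 chords.
C: 12·7 = 84 beats, 84/6 = 14 chords.
D: 18·4 = 72 beats, 72/6 = 12 chords.
E: 12·5 = 60 beats, 60/1.5 = 40 chords.
Total: 24 + 30 + 14 + 12 + 40 = 120.

120 chords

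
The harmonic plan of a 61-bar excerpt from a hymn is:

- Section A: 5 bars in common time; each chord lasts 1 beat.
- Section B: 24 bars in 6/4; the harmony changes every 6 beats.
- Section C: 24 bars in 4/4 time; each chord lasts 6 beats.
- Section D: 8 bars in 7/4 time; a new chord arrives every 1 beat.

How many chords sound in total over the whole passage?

116 chords

A: 5 bars × 4 beats = 20 beats; 1 beat/chord → 20 chords.
B: 24 bars × 6 beats = 144 beats; 6 beats/chord → 24 chords.
C: 24 bars × 4 beats = 96 beats; 6 beats/chord → 16 chords.
D: 8 bars × 7 beats = 56 beats; 1 beat/chord → 56 chords.
Total: 20 + 24 + 16 + 56 = 116.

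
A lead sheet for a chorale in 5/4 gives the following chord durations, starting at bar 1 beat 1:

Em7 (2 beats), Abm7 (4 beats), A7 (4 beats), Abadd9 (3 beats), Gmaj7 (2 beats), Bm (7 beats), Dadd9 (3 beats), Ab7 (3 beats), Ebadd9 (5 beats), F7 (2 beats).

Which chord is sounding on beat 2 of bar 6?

Beat 2 of bar 6 is beat (6−1)×5 + 2 = 27 overall.
Running totals: Em7 ends at 2, Abm7 ends at 6, A7 ends at 10, Abadd9 ends at 13, Gmaj7 ends at 15, Bm ends at 22, Dadd9 ends at 25, Ab7 ends at 28.
Beat 27 falls within Ab7.

Ab7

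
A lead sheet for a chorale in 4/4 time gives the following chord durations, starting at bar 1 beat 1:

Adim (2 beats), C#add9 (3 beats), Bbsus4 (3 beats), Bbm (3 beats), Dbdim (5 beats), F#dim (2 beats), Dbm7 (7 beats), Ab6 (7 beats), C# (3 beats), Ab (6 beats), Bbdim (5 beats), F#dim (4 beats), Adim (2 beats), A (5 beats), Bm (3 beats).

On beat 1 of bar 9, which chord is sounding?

Beat 1 of bar 9 is beat (9−1)×4 + 1 = 33 overall.
Running totals: Adim ends at 2, C#add9 ends at 5, Bbsus4 ends at 8, Bbm ends at 11, Dbdim ends at 16, F#dim ends at 18, Dbm7 ends at 25, Ab6 ends at 32, C# ends at 35.
Beat 33 falls within C#.

C#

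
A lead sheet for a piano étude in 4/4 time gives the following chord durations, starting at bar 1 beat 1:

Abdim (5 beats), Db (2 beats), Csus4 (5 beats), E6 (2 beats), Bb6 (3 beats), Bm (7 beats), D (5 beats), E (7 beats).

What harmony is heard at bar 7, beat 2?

D

Beat 2 of bar 7 is beat (7−1)×4 + 2 = 26 overall.
Running totals: Abdim ends at 5, Db ends at 7, Csus4 ends at 12, E6 ends at 14, Bb6 ends at 17, Bm ends at 24, D ends at 29.
Beat 26 falls within D.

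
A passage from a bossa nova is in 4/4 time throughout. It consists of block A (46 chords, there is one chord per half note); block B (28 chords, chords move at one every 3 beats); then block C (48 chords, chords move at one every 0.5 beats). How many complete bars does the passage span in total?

50 bars

A: 46 × 2 = 92 beats = 23 bars.
B: 28 × 3 = 84 beats = 21 bars.
C: 48 × 0.5 = 24 beats = 6 bars.
Total: 23 + 21 + 6 = 50 bars.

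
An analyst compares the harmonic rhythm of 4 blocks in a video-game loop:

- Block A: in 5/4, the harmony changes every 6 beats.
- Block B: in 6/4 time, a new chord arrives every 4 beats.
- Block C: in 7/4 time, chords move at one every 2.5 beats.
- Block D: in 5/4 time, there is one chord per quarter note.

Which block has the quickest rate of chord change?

A: 5/6 = 5/6 chords/bar.
B: 6/4 = 1.5 chords/bar.
C: 7/2.5 = 2.8 chords/bar.
D: 5/1 = 5 chords/bar.
Fastest is D at 5 chords/bar.

Block D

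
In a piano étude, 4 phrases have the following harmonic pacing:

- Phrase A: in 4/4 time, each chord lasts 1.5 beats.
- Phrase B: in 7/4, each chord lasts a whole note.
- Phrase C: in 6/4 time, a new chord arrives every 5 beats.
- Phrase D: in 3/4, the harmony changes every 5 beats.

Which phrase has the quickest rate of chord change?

Phrase A

A: 4/1.5 = 8/3 chords/bar.
B: 7/4 = 1.75 chords/bar.
C: 6/5 = 1.2 chords/bar.
D: 3/5 = 0.6 chords/bar.
Fastest is A at 8/3 chords/bar.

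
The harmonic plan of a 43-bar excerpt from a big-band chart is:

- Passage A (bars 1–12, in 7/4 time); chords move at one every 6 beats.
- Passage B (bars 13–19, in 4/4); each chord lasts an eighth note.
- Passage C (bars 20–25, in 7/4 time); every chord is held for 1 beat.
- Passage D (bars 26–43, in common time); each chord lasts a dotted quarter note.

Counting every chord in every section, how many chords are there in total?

160 chords

A has 84 beats and chords last 6 each, so 14 chords.
B has 28 beats and chords last 0.5 each, so 56 chords.
C has 42 beats and chords last 1 each, so 42 chords.
D has 72 beats and chords last 1.5 each, so 48 chords.
Total: 14 + 56 + 42 + 48 = 160.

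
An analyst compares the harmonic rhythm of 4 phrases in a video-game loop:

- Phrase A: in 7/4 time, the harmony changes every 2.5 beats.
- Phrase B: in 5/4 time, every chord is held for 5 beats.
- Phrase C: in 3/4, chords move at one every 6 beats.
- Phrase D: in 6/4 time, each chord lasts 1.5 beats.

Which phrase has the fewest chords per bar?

A: 7/2.5 = 2.8 chords/bar.
B: 5/5 = 1 chord/bar.
C: 3/6 = 0.5 chords/bar.
D: 6/1.5 = 4 chords/bar.
Slowest is C at 0.5 chords/bar.

Phrase C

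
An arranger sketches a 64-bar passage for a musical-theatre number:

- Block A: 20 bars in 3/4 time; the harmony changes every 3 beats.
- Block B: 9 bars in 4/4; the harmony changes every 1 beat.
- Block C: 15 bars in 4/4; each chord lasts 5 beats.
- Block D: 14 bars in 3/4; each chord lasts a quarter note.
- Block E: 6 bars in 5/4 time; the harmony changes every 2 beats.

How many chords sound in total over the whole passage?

A: 20 bars × 3 beats = 60 beats; 3 beats/chord → 20 chords.
B: 9 bars × 4 beats = 36 beats; 1 beat/chord → 36 chords.
C: 15 bars × 4 beats = 60 beats; 5 beats/chord → 12 chords.
D: 14 bars × 3 beats = 42 beats; 1 beat/chord → 42 chords.
E: 6 bars × 5 beats = 30 beats; 2 beats/chord → 15 chords.
Total: 20 + 36 + 12 + 42 + 15 = 125.

125 chords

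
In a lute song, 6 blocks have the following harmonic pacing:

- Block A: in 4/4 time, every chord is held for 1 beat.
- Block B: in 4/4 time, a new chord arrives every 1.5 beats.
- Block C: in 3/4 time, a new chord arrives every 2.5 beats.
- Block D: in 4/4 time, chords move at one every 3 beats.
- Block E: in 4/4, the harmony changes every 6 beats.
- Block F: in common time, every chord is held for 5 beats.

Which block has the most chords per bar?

Block A

A: each chord is 1 beat in 4/4, so 4 per bar.
B: each chord is 1.5 beats in 4/4, so 8/3 per bar.
C: each chord is 2.5 beats in 3/4, so 1.2 per bar.
D: each chord is 3 beats in 4/4, so 4/3 per bar.
E: each chord is 6 beats in 4/4, so 2/3 per bar.
F: each chord is 5 beats in 4/4, so 0.8 per bar.
Fastest is A at 4 chords/bar.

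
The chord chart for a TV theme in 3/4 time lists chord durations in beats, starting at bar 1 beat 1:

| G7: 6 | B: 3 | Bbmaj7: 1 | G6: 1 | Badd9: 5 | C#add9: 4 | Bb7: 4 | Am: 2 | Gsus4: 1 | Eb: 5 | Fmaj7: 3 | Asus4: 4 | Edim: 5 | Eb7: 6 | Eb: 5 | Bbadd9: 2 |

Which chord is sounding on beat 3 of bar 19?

Beat 3 of bar 19 is beat (19−1)×3 + 3 = 57 overall.
Running totals: G7 ends at 6, B ends at 9, Bbmaj7 ends at 10, G6 ends at 11, Badd9 ends at 16, C#add9 ends at 20, Bb7 ends at 24, Am ends at 26, Gsus4 ends at 27, Eb ends at 32, Fmaj7 ends at 35, Asus4 ends at 39, Edim ends at 44, Eb7 ends at 50, Eb ends at 55, Bbadd9 ends at 57.
Beat 57 falls within Bbadd9.

Bbadd9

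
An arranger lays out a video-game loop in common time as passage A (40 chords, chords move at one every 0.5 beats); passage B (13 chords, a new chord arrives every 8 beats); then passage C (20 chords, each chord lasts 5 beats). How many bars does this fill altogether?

A: 40 × 0.5 = 20 beats = 5 bars.
B: 13 × 8 = 104 beats = 26 bars.
C: 20 × 5 = 100 beats = 25 bars.
Total: 5 + 26 + 25 = 56 bars.

56 bars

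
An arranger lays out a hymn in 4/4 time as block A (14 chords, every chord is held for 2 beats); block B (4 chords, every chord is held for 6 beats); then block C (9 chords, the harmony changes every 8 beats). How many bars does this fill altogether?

A: 14 × 2 = 28 beats = 7 bars.
B: 4 × 6 = 24 beats = 6 bars.
C: 9 × 8 = 72 beats = 18 bars.
Total: 7 + 6 + 18 = 31 bars.

31 bars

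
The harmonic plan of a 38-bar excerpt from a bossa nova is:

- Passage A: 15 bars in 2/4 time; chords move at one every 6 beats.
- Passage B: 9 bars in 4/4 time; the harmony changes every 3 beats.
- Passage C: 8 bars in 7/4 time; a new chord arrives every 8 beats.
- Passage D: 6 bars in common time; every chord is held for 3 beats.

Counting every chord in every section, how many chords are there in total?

32 chords

A: 15 bars × 2 beats = 30 beats; 6 beats/chord → 5 chords.
B: 9 bars × 4 beats = 36 beats; 3 beats/chord → 12 chords.
C: 8 bars × 7 beats = 56 beats; 8 beats/chord → 7 chords.
D: 6 bars × 4 beats = 24 beats; 3 beats/chord → 8 chords.
Total: 5 + 12 + 7 + 8 = 32.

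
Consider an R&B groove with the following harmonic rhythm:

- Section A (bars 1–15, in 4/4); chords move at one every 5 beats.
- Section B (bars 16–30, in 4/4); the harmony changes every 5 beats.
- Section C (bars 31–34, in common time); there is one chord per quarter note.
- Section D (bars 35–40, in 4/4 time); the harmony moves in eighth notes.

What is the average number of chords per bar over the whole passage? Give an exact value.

A: 15 × 4 = 60 beats ÷ 5 = 12 chords.
B: 15 × 4 = 60 beats ÷ 5 = 12 chords.
C: 4 × 4 = 16 beats ÷ 1 = 16 chords.
D: 6 × 4 = 24 beats ÷ 0.5 = 48 chords.
Overall: 88 chords over 40 bars → 88/40 = 2.2 chords per bar.

2.2 chords per bar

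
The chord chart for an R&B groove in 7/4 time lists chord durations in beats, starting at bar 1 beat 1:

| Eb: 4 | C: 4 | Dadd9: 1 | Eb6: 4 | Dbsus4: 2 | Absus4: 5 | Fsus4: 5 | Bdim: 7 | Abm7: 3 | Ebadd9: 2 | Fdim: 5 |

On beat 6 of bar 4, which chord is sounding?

Beat 6 of bar 4 is beat (4−1)×7 + 6 = 27 overall.
Running totals: Eb ends at 4, C ends at 8, Dadd9 ends at 9, Eb6 ends at 13, Dbsus4 ends at 15, Absus4 ends at 20, Fsus4 ends at 25, Bdim ends at 32.
Beat 27 falls within Bdim.

Bdim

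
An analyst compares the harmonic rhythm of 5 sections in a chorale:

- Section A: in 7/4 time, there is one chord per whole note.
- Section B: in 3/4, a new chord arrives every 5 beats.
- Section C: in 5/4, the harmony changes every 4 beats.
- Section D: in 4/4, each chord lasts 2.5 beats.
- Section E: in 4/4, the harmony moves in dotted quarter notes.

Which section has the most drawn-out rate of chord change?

A: each chord is 4 beats in 7/4, so 1.75 per bar.
B: each chord is 5 beats in 3/4, so 0.6 per bar.
C: each chord is 4 beats in 5/4, so 1.25 per bar.
D: each chord is 2.5 beats in 4/4, so 1.6 per bar.
E: each chord is 1.5 beats in 4/4, so 8/3 per bar.
Slowest is B at 0.6 chords/bar.

Section B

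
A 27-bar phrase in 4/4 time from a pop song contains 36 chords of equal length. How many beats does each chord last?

27 bars × 4 beats/bar = 108 beats total.
108 beats ÷ 36 chords = 3 beats per chord.
(That is a dotted half note.)

3 beats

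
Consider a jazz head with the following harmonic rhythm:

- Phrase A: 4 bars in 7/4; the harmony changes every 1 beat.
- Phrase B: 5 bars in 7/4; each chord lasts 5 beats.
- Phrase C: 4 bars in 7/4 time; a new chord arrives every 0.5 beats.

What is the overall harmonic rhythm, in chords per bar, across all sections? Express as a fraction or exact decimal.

A: 4 bars of 7 beats is 28 beats; at 1 beat each that's 28 chords.
B: 5 bars of 7 beats is 35 beats; at 5 beats each that's 7 chords.
C: 4 bars of 7 beats is 28 beats; at 0.5 beats each that's 56 chords.
Overall: 91 chords over 13 bars → 91/13 = 7 chords per bar.

7 chords per bar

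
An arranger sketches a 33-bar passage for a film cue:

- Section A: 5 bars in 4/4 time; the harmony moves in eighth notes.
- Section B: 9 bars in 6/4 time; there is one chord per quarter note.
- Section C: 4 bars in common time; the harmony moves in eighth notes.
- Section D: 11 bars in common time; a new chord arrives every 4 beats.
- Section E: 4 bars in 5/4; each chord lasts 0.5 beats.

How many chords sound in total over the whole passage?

177 chords

A has 20 beats and chords last 0.5 each, so 40 chords.
B has 54 beats and chords last 1 each, so 54 chords.
C has 16 beats and chords last 0.5 each, so 32 chords.
D has 44 beats and chords last 4 each, so 11 chords.
E has 20 beats and chords last 0.5 each, so 40 chords.
Total: 40 + 54 + 32 + 11 + 40 = 177.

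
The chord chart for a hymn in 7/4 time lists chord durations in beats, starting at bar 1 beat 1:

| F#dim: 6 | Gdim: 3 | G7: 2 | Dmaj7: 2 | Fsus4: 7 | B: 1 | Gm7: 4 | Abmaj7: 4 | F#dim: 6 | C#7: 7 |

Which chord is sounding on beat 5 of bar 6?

C#7

Beat 5 of bar 6 is beat (6−1)×7 + 5 = 40 overall.
Running totals: F#dim ends at 6, Gdim ends at 9, G7 ends at 11, Dmaj7 ends at 13, Fsus4 ends at 20, B ends at 21, Gm7 ends at 25, Abmaj7 ends at 29, F#dim ends at 35, C#7 ends at 42.
Beat 40 falls within C#7.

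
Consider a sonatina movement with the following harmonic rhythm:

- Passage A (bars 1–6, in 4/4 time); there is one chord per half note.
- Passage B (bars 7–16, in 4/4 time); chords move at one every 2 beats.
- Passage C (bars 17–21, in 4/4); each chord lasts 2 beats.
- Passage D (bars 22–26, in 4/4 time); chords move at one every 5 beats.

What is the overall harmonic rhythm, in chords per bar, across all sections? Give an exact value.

A: 6 bars of 4 beats is 24 beats; at 2 beats each that's 12 chords.
B: 10 bars of 4 beats is 40 beats; at 2 beats each that's 20 chords.
C: 5 bars of 4 beats is 20 beats; at 2 beats each that's 10 chords.
D: 5 bars of 4 beats is 20 beats; at 5 beats each that's 4 chords.
Overall: 46 chords over 26 bars → 46/26 = 23/13 chords per bar.

23/13 chords per bar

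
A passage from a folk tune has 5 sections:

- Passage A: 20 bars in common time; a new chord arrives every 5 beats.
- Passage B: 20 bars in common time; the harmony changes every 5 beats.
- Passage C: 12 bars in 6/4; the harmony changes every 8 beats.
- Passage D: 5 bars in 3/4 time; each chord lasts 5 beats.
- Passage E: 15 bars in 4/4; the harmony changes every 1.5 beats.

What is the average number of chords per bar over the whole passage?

7/6 chords per bar

A: 20 × 4 = 80 beats ÷ 5 = 16 chords.
B: 20 × 4 = 80 beats ÷ 5 = 16 chords.
C: 12 × 6 = 72 beats ÷ 8 = 9 chords.
D: 5 × 3 = 15 beats ÷ 5 = 3 chords.
E: 15 × 4 = 60 beats ÷ 1.5 = 40 chords.
Overall: 84 chords over 72 bars → 84/72 = 7/6 chords per bar.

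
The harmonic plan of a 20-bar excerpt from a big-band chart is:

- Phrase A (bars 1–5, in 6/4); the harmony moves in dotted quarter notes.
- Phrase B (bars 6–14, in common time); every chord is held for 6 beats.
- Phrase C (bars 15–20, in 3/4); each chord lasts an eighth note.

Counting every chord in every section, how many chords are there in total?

A: 5·6 = 30 beats, 30/1.5 = 20 chords.
B: 9·4 = 36 beats, 36/6 = 6 chords.
C: 6·3 = 18 beats, 18/0.5 = 36 chords.
Total: 20 + 6 + 36 = 62.

62 chords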